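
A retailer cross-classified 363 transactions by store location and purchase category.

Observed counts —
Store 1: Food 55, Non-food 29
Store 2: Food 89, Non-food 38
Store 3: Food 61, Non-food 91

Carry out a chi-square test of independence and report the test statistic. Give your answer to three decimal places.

Row totals: 84, 127, 152. Column totals: 205, 158. Grand total N = 363.
Expected counts (row total × column total / N):
  Store 1, Food: 84×205/363 = 47.4380
  Store 1, Non-food: 84×158/363 = 36.5620
  Store 2, Food: 127×205/363 = 71.7218
  Store 2, Non-food: 127×158/363 = 55.2782
  Store 3, Food: 152×205/363 = 85.8402
  Store 3, Non-food: 152×158/363 = 66.1598
Contributions (O − E)²/E:
  (55 − 47.4380)²/47.4380 = 1.2054
  (29 − 36.5620)²/36.5620 = 1.5640
  (89 − 71.7218)²/71.7218 = 4.1624
  (38 − 55.2782)²/55.2782 = 5.4006
  (61 − 85.8402)²/85.8402 = 7.1882
  (91 − 66.1598)²/66.1598 = 9.3264
χ² = 1.2054 + 1.5640 + 4.1624 + 5.4006 + 7.1882 + 9.3264 = 28.847

28.847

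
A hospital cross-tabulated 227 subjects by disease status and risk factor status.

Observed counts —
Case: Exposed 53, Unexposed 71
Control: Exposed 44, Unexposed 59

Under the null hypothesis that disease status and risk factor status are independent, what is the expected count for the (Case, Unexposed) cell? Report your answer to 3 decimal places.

71.013

Row total (Case) = 124; column total (Unexposed) = 130; grand total N = 227.
Expected count = (row total × column total) / N = 124 × 130 / 227 = 71.013.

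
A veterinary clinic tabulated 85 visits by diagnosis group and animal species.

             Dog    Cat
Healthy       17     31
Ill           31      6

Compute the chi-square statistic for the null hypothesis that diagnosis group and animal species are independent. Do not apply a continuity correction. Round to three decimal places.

Row totals: 48, 37. Column totals: 48, 37. Grand total N = 85.
Expected counts (row total × column total / N):
  Healthy, Dog: 48×48/85 = 27.1059
  Healthy, Cat: 48×37/85 = 20.8941
  Ill, Dog: 37×48/85 = 20.8941
  Ill, Cat: 37×37/85 = 16.1059
Contributions (O − E)²/E:
  (17 − 27.1059)²/27.1059 = 3.7678
  (31 − 20.8941)²/20.8941 = 4.8879
  (31 − 20.8941)²/20.8941 = 4.8879
  (6 − 16.1059)²/16.1059 = 6.3411
χ² = 3.7678 + 4.8879 + 4.8879 + 6.3411 = 19.885

19.885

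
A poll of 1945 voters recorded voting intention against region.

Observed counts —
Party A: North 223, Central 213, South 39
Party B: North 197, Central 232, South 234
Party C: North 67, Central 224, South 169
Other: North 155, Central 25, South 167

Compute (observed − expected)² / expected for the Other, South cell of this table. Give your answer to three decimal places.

Row total (Other) = 347; column total (South) = 609; N = 1945.
Expected count E = 347 × 609 / 1945 = 108.6494.
Contribution = (O − E)²/E = (167 − 108.6494)² / 108.6494 = 31.337.

31.337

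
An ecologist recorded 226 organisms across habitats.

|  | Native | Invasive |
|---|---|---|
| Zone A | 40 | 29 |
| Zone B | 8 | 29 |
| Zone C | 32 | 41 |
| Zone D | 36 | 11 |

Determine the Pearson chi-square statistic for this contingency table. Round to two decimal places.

Row totals: 69, 37, 73, 47. Column totals: 116, 110. Grand total N = 226.
Expected counts (row total × column total / N):
  Zone A, Native: 69×116/226 = 35.416
  Zone A, Invasive: 69×110/226 = 33.584
  Zone B, Native: 37×116/226 = 18.991
  Zone B, Invasive: 37×110/226 = 18.009
  Zone C, Native: 73×116/226 = 37.469
  Zone C, Invasive: 73×110/226 = 35.531
  Zone D, Native: 47×116/226 = 24.124
  Zone D, Invasive: 47×110/226 = 22.876
Contributions (O − E)²/E:
  (40 − 35.416)²/35.416 = 0.5933
  (29 − 33.584)²/33.584 = 0.6257
  (8 − 18.991)²/18.991 = 6.3610
  (29 − 18.009)²/18.009 = 6.7079
  (32 − 37.469)²/37.469 = 0.7983
  (41 − 35.531)²/35.531 = 0.8418
  (36 − 24.124)²/24.124 = 5.8464
  (11 − 22.876)²/22.876 = 6.1654
χ² = 0.5933 + 0.6257 + 6.3610 + 6.7079 + 0.7983 + 0.8418 + 5.8464 + 6.1654 = 27.94

27.94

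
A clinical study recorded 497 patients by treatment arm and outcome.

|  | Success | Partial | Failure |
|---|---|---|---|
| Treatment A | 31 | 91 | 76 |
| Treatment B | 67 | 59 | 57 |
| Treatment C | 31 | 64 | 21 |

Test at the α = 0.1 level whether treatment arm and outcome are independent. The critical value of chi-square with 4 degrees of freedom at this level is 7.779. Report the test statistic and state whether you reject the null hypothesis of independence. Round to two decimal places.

35.15; reject H₀

Row totals: 198, 183, 116. Column totals: 129, 214, 154. Grand total N = 497.
Expected counts (row total × column total / N):
  Treatment A, Success: 198×129/497 = 51.392
  Treatment A, Partial: 198×214/497 = 85.256
  Treatment A, Failure: 198×154/497 = 61.352
  Treatment B, Success: 183×129/497 = 47.499
  Treatment B, Partial: 183×214/497 = 78.797
  Treatment B, Failure: 183×154/497 = 56.704
  Treatment C, Success: 116×129/497 = 30.109
  Treatment C, Partial: 116×214/497 = 49.948
  Treatment C, Failure: 116×154/497 = 35.944
Contributions (O − E)²/E:
  (31 − 51.392)²/51.392 = 8.0914
  (91 − 85.256)²/85.256 = 0.3870
  (76 − 61.352)²/61.352 = 3.4973
  (67 − 47.499)²/47.499 = 8.0063
  (59 − 78.797)²/78.797 = 4.9738
  (57 − 56.704)²/56.704 = 0.0015
  (31 − 30.109)²/30.109 = 0.0264
  (64 − 49.948)²/49.948 = 3.9533
  (21 − 35.944)²/35.944 = 6.2131
χ² = 8.0914 + 0.3870 + 3.4973 + 8.0063 + 4.9738 + 0.0015 + 0.0264 + 3.9533 + 6.2131 = 35.15
df = (3−1)(3−1) = 4. Since 35.15 > 7.779, reject the null hypothesis of independence at α = 0.1.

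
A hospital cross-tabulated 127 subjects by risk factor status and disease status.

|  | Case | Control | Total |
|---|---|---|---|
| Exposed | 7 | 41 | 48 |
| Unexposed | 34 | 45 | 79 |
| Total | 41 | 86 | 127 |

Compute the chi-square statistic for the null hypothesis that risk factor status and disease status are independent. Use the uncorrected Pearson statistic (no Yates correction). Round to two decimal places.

11.06

Grand total N = 127.
Expected counts (row total × column total / N):
  Exposed, Case: 48×41/127 = 15.496
  Exposed, Control: 48×86/127 = 32.504
  Unexposed, Case: 79×41/127 = 25.504
  Unexposed, Control: 79×86/127 = 53.496
Contributions (O − E)²/E:
  (7 − 15.496)²/15.496 = 4.6581
  (41 − 32.504)²/32.504 = 2.2207
  (34 − 25.504)²/25.504 = 2.8302
  (45 − 53.496)²/53.496 = 1.3493
χ² = 4.6581 + 2.2207 + 2.8302 + 1.3493 = 11.06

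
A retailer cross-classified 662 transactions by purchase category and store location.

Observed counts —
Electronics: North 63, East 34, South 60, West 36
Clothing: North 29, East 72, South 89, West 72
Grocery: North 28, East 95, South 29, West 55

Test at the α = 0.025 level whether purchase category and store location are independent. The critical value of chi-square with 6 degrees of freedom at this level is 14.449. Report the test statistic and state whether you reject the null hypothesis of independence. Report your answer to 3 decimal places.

Row totals: 193, 262, 207. Column totals: 120, 201, 178, 163. Grand total N = 662.
Expected counts (row total × column total / N):
  Electronics, North: 193×120/662 = 34.98489
  Electronics, East: 193×201/662 = 58.59970
  Electronics, South: 193×178/662 = 51.89426
  Electronics, West: 193×163/662 = 47.52115
  Clothing, North: 262×120/662 = 47.49245
  Clothing, East: 262×201/662 = 79.54985
  Clothing, South: 262×178/662 = 70.44713
  Clothing, West: 262×163/662 = 64.51057
  Grocery, North: 207×120/662 = 37.52266
  Grocery, East: 207×201/662 = 62.85045
  Grocery, South: 207×178/662 = 55.65861
  Grocery, West: 207×163/662 = 50.96828
Contributions (O − E)²/E:
  (63 − 34.98489)²/34.98489 = 22.4339
  (34 − 58.59970)²/58.59970 = 10.3268
  (60 − 51.89426)²/51.89426 = 1.2661
  (36 − 47.52115)²/47.52115 = 2.7932
  (29 − 47.49245)²/47.49245 = 7.2005
  (72 − 79.54985)²/79.54985 = 0.7165
  (89 − 70.44713)²/70.44713 = 4.8861
  (72 − 64.51057)²/64.51057 = 0.8695
  (28 − 37.52266)²/37.52266 = 2.4167
  (95 − 62.85045)²/62.85045 = 16.4453
  (29 − 55.65861)²/55.65861 = 12.7686
  (55 − 50.96828)²/50.96828 = 0.3189
χ² = 22.4339 + 10.3268 + 1.2661 + 2.7932 + 7.2005 + 0.7165 + 4.8861 + 0.8695 + 2.4167 + 16.4453 + 12.7686 + 0.3189 = 82.442
df = (3−1)(4−1) = 6. Since 82.442 > 14.449, reject the null hypothesis of independence at α = 0.025.

82.442; reject H₀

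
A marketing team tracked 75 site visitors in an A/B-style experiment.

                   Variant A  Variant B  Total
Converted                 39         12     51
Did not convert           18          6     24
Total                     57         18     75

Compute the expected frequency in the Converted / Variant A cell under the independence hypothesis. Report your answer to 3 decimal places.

38.760

Row total (Converted) = 51; column total (Variant A) = 57; grand total N = 75.
Expected count = (row total × column total) / N = 51 × 57 / 75 = 38.760.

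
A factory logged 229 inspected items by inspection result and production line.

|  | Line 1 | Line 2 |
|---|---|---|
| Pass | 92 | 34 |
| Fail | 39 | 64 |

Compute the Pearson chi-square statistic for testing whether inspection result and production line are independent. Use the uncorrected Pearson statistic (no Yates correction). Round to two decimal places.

Row totals: 126, 103. Column totals: 131, 98. Grand total N = 229.
Expected counts (row total × column total / N):
  Pass, Line 1: 126×131/229 = 72.079
  Pass, Line 2: 126×98/229 = 53.921
  Fail, Line 1: 103×131/229 = 58.921
  Fail, Line 2: 103×98/229 = 44.079
Contributions (O − E)²/E:
  (92 − 72.079)²/72.079 = 5.5057
  (34 − 53.921)²/53.921 = 7.3598
  (39 − 58.921)²/58.921 = 6.7352
  (64 − 44.079)²/44.079 = 9.0031
χ² = 5.5057 + 7.3598 + 6.7352 + 9.0031 = 28.60

28.60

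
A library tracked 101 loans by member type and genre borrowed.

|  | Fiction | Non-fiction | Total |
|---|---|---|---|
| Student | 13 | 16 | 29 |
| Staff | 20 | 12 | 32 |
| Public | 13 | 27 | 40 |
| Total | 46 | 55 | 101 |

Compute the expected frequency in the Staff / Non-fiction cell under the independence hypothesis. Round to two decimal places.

17.43

Row total (Staff) = 32; column total (Non-fiction) = 55; grand total N = 101.
Expected count = (row total × column total) / N = 32 × 55 / 101 = 17.43.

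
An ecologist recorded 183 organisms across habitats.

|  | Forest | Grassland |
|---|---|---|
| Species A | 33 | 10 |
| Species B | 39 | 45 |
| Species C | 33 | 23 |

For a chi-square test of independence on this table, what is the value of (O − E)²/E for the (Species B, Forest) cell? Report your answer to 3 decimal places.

1.755

Row total (Species B) = 84; column total (Forest) = 105; N = 183.
Expected count E = 84 × 105 / 183 = 48.1967.
Contribution = (O − E)²/E = (39 − 48.1967)² / 48.1967 = 1.755.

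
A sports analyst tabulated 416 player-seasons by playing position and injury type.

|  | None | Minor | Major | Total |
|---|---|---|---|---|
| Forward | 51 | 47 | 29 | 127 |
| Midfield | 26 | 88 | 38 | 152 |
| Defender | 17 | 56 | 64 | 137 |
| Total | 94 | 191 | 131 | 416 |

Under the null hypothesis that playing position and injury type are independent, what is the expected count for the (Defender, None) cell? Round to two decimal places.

30.96

Row total (Defender) = 137; column total (None) = 94; grand total N = 416.
Expected count = (row total × column total) / N = 137 × 94 / 416 = 30.96.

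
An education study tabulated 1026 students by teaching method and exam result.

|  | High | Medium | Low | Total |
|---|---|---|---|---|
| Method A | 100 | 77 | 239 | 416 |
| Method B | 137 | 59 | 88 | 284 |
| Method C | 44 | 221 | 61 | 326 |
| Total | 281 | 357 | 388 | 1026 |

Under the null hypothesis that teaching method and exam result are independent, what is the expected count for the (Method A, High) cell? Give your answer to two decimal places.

113.93

Row total (Method A) = 416; column total (High) = 281; grand total N = 1026.
Expected count = (row total × column total) / N = 416 × 281 / 1026 = 113.93.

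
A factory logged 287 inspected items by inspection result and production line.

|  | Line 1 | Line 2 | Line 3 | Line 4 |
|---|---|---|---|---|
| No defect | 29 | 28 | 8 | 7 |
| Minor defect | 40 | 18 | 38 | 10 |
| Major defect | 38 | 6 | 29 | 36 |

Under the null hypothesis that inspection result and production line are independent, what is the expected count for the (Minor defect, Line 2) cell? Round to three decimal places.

Row total (Minor defect) = 106; column total (Line 2) = 52; grand total N = 287.
Expected count = (row total × column total) / N = 106 × 52 / 287 = 19.206.

19.206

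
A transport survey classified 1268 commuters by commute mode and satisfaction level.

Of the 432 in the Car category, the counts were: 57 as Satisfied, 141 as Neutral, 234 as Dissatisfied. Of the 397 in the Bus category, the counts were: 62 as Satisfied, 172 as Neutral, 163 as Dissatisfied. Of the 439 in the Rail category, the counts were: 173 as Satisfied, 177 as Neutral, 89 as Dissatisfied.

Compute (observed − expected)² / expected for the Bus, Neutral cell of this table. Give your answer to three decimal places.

2.251

Row total (Bus) = 397; column total (Neutral) = 490; N = 1268.
Expected count E = 397 × 490 / 1268 = 153.4148.
Contribution = (O − E)²/E = (172 − 153.4148)² / 153.4148 = 2.251.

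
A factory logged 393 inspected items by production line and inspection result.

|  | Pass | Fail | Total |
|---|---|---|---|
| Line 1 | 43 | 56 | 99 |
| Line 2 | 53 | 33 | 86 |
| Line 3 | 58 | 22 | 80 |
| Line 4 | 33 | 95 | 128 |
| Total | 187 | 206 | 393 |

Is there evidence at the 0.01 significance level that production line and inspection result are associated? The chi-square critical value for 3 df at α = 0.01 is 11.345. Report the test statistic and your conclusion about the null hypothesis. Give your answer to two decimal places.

51.79; reject H₀

Grand total N = 393.
Expected counts (row total × column total / N):
  Line 1, Pass: 99×187/393 = 47.107
  Line 1, Fail: 99×206/393 = 51.893
  Line 2, Pass: 86×187/393 = 40.921
  Line 2, Fail: 86×206/393 = 45.079
  Line 3, Pass: 80×187/393 = 38.066
  Line 3, Fail: 80×206/393 = 41.934
  Line 4, Pass: 128×187/393 = 60.906
  Line 4, Fail: 128×206/393 = 67.094
Contributions (O − E)²/E:
  (43 − 47.107)²/47.107 = 0.3581
  (56 − 51.893)²/51.893 = 0.3250
  (53 − 40.921)²/40.921 = 3.5655
  (33 − 45.079)²/45.079 = 3.2366
  (58 − 38.066)²/38.066 = 10.4388
  (22 − 41.934)²/41.934 = 9.4759
  (33 − 60.906)²/60.906 = 12.7860
  (95 − 67.094)²/67.094 = 11.6068
χ² = 0.3581 + 0.3250 + 3.5655 + 3.2366 + 10.4388 + 9.4759 + 12.7860 + 11.6068 = 51.79
df = (4−1)(2−1) = 3. Since 51.79 > 11.345, reject the null hypothesis of independence at α = 0.01.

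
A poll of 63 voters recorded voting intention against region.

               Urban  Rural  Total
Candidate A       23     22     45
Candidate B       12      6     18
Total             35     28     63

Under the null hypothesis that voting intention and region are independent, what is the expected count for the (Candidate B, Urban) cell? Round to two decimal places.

10.00

Row total (Candidate B) = 18; column total (Urban) = 35; grand total N = 63.
Expected count = (row total × column total) / N = 18 × 35 / 63 = 10.00.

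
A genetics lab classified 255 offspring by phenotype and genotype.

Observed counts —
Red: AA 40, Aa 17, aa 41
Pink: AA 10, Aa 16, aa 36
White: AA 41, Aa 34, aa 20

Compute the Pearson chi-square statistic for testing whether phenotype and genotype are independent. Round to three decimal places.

Row totals: 98, 62, 95. Column totals: 91, 67, 97. Grand total N = 255.
Expected counts (row total × column total / N):
  Red, AA: 98×91/255 = 34.9725
  Red, Aa: 98×67/255 = 25.7490
  Red, aa: 98×97/255 = 37.2784
  Pink, AA: 62×91/255 = 22.1255
  Pink, Aa: 62×67/255 = 16.2902
  Pink, aa: 62×97/255 = 23.5843
  White, AA: 95×91/255 = 33.9020
  White, Aa: 95×67/255 = 24.9608
  White, aa: 95×97/255 = 36.1373
Contributions (O − E)²/E:
  (40 − 34.9725)²/34.9725 = 0.7227
  (17 − 25.7490)²/25.7490 = 2.9727
  (41 − 37.2784)²/37.2784 = 0.3715
  (10 − 22.1255)²/22.1255 = 6.6452
  (16 − 16.2902)²/16.2902 = 0.0052
  (36 − 23.5843)²/23.5843 = 6.5361
  (41 − 33.9020)²/33.9020 = 1.4861
  (34 − 24.9608)²/24.9608 = 3.2734
  (20 − 36.1373)²/36.1373 = 7.2062
χ² = 0.7227 + 2.9727 + 0.3715 + 6.6452 + 0.0052 + 6.5361 + 1.4861 + 3.2734 + 7.2062 = 29.219

29.219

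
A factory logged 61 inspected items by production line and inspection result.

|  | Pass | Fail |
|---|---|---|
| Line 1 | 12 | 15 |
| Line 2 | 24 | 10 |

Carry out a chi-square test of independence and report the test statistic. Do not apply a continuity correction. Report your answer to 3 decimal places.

Row totals: 27, 34. Column totals: 36, 25. Grand total N = 61.
Expected counts (row total × column total / N):
  Line 1, Pass: 27×36/61 = 15.9344
  Line 1, Fail: 27×25/61 = 11.0656
  Line 2, Pass: 34×36/61 = 20.0656
  Line 2, Fail: 34×25/61 = 13.9344
Contributions (O − E)²/E:
  (12 − 15.9344)²/15.9344 = 0.9715
  (15 − 11.0656)²/11.0656 = 1.3989
  (24 − 20.0656)²/20.0656 = 0.7714
  (10 − 13.9344)²/13.9344 = 1.1109
χ² = 0.9715 + 1.3989 + 0.7714 + 1.1109 = 4.253

4.253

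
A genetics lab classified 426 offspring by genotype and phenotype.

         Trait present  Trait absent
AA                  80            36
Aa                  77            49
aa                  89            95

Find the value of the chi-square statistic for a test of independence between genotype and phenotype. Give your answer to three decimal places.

Row totals: 116, 126, 184. Column totals: 246, 180. Grand total N = 426.
Expected counts (row total × column total / N):
  AA, Trait present: 116×246/426 = 66.9859
  AA, Trait absent: 116×180/426 = 49.0141
  Aa, Trait present: 126×246/426 = 72.7606
  Aa, Trait absent: 126×180/426 = 53.2394
  aa, Trait present: 184×246/426 = 106.2535
  aa, Trait absent: 184×180/426 = 77.7465
Contributions (O − E)²/E:
  (80 − 66.9859)²/66.9859 = 2.5284
  (36 − 49.0141)²/49.0141 = 3.4555
  (77 − 72.7606)²/72.7606 = 0.2470
  (49 − 53.2394)²/53.2394 = 0.3376
  (89 − 106.2535)²/106.2535 = 2.8016
  (95 − 77.7465)²/77.7465 = 3.8289
χ² = 2.5284 + 3.4555 + 0.2470 + 0.3376 + 2.8016 + 3.8289 = 13.199

13.199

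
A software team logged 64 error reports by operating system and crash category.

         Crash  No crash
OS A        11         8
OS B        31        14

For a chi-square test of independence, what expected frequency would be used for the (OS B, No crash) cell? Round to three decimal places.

15.469

Row total (OS B) = 45; column total (No crash) = 22; grand total N = 64.
Expected count = (row total × column total) / N = 45 × 22 / 64 = 15.469.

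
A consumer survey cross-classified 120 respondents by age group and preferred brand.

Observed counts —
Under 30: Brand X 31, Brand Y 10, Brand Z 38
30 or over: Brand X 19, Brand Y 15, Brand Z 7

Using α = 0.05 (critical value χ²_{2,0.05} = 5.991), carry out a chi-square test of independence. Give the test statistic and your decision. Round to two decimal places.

Row totals: 79, 41. Column totals: 50, 25, 45. Grand total N = 120.
Expected counts (row total × column total / N):
  Under 30, Brand X: 79×50/120 = 32.917
  Under 30, Brand Y: 79×25/120 = 16.458
  Under 30, Brand Z: 79×45/120 = 29.625
  30 or over, Brand X: 41×50/120 = 17.083
  30 or over, Brand Y: 41×25/120 = 8.542
  30 or over, Brand Z: 41×45/120 = 15.375
Contributions (O − E)²/E:
  (31 − 32.917)²/32.917 = 0.1116
  (10 − 16.458)²/16.458 = 2.5341
  (38 − 29.625)²/29.625 = 2.3676
  (19 − 17.083)²/17.083 = 0.2151
  (15 − 8.542)²/8.542 = 4.8824
  (7 − 15.375)²/15.375 = 4.5620
χ² = 0.1116 + 2.5341 + 2.3676 + 0.2151 + 4.8824 + 4.5620 = 14.67
df = (2−1)(3−1) = 2. Since 14.67 > 5.991, reject the null hypothesis of independence at α = 0.05.

14.67; reject H₀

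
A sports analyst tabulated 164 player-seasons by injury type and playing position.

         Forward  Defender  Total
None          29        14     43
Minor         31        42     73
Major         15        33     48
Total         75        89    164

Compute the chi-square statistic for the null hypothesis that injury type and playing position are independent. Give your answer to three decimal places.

Grand total N = 164.
Expected counts (row total × column total / N):
  None, Forward: 43×75/164 = 19.6646
  None, Defender: 43×89/164 = 23.3354
  Minor, Forward: 73×75/164 = 33.3841
  Minor, Defender: 73×89/164 = 39.6159
  Major, Forward: 48×75/164 = 21.9512
  Major, Defender: 48×89/164 = 26.0488
Contributions (O − E)²/E:
  (29 − 19.6646)²/19.6646 = 4.4318
  (14 − 23.3354)²/23.3354 = 3.7347
  (31 − 33.3841)²/33.3841 = 0.1703
  (42 − 39.6159)²/39.6159 = 0.1435
  (15 − 21.9512)²/21.9512 = 2.2012
  (33 − 26.0488)²/26.0488 = 1.8549
χ² = 4.4318 + 3.7347 + 0.1703 + 0.1435 + 2.2012 + 1.8549 = 12.536

12.536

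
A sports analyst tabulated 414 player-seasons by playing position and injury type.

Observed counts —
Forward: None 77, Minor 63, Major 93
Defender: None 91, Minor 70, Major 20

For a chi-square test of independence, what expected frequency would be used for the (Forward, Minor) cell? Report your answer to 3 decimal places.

74.853

Row total (Forward) = 233; column total (Minor) = 133; grand total N = 414.
Expected count = (row total × column total) / N = 233 × 133 / 414 = 74.853.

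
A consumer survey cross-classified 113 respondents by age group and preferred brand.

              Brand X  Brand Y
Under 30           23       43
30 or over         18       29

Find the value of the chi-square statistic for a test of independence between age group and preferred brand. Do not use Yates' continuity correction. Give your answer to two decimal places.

0.14

Row totals: 66, 47. Column totals: 41, 72. Grand total N = 113.
Expected counts (row total × column total / N):
  Under 30, Brand X: 66×41/113 = 23.947
  Under 30, Brand Y: 66×72/113 = 42.053
  30 or over, Brand X: 47×41/113 = 17.053
  30 or over, Brand Y: 47×72/113 = 29.947
Contributions (O − E)²/E:
  (23 − 23.947)²/23.947 = 0.0374
  (43 − 42.053)²/42.053 = 0.0213
  (18 − 17.053)²/17.053 = 0.0526
  (29 − 29.947)²/29.947 = 0.0299
χ² = 0.0374 + 0.0213 + 0.0526 + 0.0299 = 0.14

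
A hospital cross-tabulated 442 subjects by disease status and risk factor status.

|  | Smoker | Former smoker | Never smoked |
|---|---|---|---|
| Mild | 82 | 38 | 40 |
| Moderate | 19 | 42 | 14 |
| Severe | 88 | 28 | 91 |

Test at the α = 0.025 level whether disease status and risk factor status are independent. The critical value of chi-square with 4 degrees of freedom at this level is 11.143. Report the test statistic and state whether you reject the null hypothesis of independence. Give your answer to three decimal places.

64.115; reject H₀

Row totals: 160, 75, 207. Column totals: 189, 108, 145. Grand total N = 442.
Expected counts (row total × column total / N):
  Mild, Smoker: 160×189/442 = 68.4163
  Mild, Former smoker: 160×108/442 = 39.0950
  Mild, Never smoked: 160×145/442 = 52.4887
  Moderate, Smoker: 75×189/442 = 32.0701
  Moderate, Former smoker: 75×108/442 = 18.3258
  Moderate, Never smoked: 75×145/442 = 24.6041
  Severe, Smoker: 207×189/442 = 88.5136
  Severe, Former smoker: 207×108/442 = 50.5792
  Severe, Never smoked: 207×145/442 = 67.9072
Contributions (O − E)²/E:
  (82 − 68.4163)²/68.4163 = 2.6970
  (38 − 39.0950)²/39.0950 = 0.0307
  (40 − 52.4887)²/52.4887 = 2.9715
  (19 − 32.0701)²/32.0701 = 5.3267
  (42 − 18.3258)²/18.3258 = 30.5835
  (14 − 24.6041)²/24.6041 = 4.5703
  (88 − 88.5136)²/88.5136 = 0.0030
  (28 − 50.5792)²/50.5792 = 10.0796
  (91 − 67.9072)²/67.9072 = 7.8530
χ² = 2.6970 + 0.0307 + 2.9715 + 5.3267 + 30.5835 + 4.5703 + 0.0030 + 10.0796 + 7.8530 = 64.115
df = (3−1)(3−1) = 4. Since 64.115 > 11.143, reject the null hypothesis of independence at α = 0.025.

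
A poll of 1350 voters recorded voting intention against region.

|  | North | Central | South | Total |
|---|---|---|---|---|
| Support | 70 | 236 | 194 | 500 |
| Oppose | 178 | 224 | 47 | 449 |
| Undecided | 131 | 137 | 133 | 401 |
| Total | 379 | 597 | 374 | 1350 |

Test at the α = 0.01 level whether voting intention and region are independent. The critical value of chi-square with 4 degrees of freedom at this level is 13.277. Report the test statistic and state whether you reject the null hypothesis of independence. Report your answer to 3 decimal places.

147.827; reject H₀

Grand total N = 1350.
Expected counts (row total × column total / N):
  Support, North: 500×379/1350 = 140.3704
  Support, Central: 500×597/1350 = 221.1111
  Support, South: 500×374/1350 = 138.5185
  Oppose, North: 449×379/1350 = 126.0526
  Oppose, Central: 449×597/1350 = 198.5578
  Oppose, South: 449×374/1350 = 124.3896
  Undecided, North: 401×379/1350 = 112.5770
  Undecided, Central: 401×597/1350 = 177.3311
  Undecided, South: 401×374/1350 = 111.0919
Contributions (O − E)²/E:
  (70 − 140.3704)²/140.3704 = 35.2780
  (236 − 221.1111)²/221.1111 = 1.0026
  (194 − 138.5185)²/138.5185 = 22.2223
  (178 − 126.0526)²/126.0526 = 21.4080
  (224 − 198.5578)²/198.5578 = 3.2600
  (47 − 124.3896)²/124.3896 = 48.1483
  (131 − 112.5770)²/112.5770 = 3.0149
  (137 − 177.3311)²/177.3311 = 9.1727
  (133 − 111.0919)²/111.0919 = 4.3204
χ² = 35.2780 + 1.0026 + 22.2223 + 21.4080 + 3.2600 + 48.1483 + 3.0149 + 9.1727 + 4.3204 = 147.827
df = (3−1)(3−1) = 4. Since 147.827 > 13.277, reject the null hypothesis of independence at α = 0.01.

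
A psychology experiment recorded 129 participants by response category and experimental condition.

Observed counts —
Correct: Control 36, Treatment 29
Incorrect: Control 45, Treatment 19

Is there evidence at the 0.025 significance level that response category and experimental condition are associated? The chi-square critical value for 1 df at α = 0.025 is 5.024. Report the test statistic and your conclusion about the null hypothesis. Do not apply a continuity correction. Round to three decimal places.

Row totals: 65, 64. Column totals: 81, 48. Grand total N = 129.
Expected counts (row total × column total / N):
  Correct, Control: 65×81/129 = 40.8140
  Correct, Treatment: 65×48/129 = 24.1860
  Incorrect, Control: 64×81/129 = 40.1860
  Incorrect, Treatment: 64×48/129 = 23.8140
Contributions (O − E)²/E:
  (36 − 40.8140)²/40.8140 = 0.5678
  (29 − 24.1860)²/24.1860 = 0.9582
  (45 − 40.1860)²/40.1860 = 0.5767
  (19 − 23.8140)²/23.8140 = 0.9732
χ² = 0.5678 + 0.9582 + 0.5767 + 0.9732 = 3.076
df = (2−1)(2−1) = 1. Since 3.076 < 5.024, fail to reject the null hypothesis of independence at α = 0.025.

3.076; fail to reject H₀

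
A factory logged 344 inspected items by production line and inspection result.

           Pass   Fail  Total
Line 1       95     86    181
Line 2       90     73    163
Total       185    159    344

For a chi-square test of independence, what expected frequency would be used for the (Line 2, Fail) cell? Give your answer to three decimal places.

Row total (Line 2) = 163; column total (Fail) = 159; grand total N = 344.
Expected count = (row total × column total) / N = 163 × 159 / 344 = 75.340.

75.340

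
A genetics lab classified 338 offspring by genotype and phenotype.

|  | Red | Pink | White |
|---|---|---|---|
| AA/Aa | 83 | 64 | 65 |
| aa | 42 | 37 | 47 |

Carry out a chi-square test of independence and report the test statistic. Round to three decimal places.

Row totals: 212, 126. Column totals: 125, 101, 112. Grand total N = 338.
Expected counts (row total × column total / N):
  AA/Aa, Red: 212×125/338 = 78.4024
  AA/Aa, Pink: 212×101/338 = 63.3491
  AA/Aa, White: 212×112/338 = 70.2485
  aa, Red: 126×125/338 = 46.5976
  aa, Pink: 126×101/338 = 37.6509
  aa, White: 126×112/338 = 41.7515
Contributions (O − E)²/E:
  (83 − 78.4024)²/78.4024 = 0.2696
  (64 − 63.3491)²/63.3491 = 0.0067
  (65 − 70.2485)²/70.2485 = 0.3921
  (42 − 46.5976)²/46.5976 = 0.4536
  (37 − 37.6509)²/37.6509 = 0.0113
  (47 − 41.7515)²/41.7515 = 0.6598
χ² = 0.2696 + 0.0067 + 0.3921 + 0.4536 + 0.0113 + 0.6598 = 1.793

1.793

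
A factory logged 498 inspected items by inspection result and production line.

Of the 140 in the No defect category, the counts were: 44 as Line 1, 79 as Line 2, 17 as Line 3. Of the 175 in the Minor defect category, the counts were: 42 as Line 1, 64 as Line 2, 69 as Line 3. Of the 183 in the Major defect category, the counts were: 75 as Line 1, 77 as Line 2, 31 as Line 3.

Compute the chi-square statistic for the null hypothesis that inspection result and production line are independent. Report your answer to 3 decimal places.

Row totals: 140, 175, 183. Column totals: 161, 220, 117. Grand total N = 498.
Expected counts (row total × column total / N):
  No defect, Line 1: 140×161/498 = 45.26104
  No defect, Line 2: 140×220/498 = 61.84739
  No defect, Line 3: 140×117/498 = 32.89157
  Minor defect, Line 1: 175×161/498 = 56.57631
  Minor defect, Line 2: 175×220/498 = 77.30924
  Minor defect, Line 3: 175×117/498 = 41.11446
  Major defect, Line 1: 183×161/498 = 59.16265
  Major defect, Line 2: 183×220/498 = 80.84337
  Major defect, Line 3: 183×117/498 = 42.99398
Contributions (O − E)²/E:
  (44 − 45.26104)²/45.26104 = 0.0351
  (79 − 61.84739)²/61.84739 = 4.7571
  (17 − 32.89157)²/32.89157 = 7.6780
  (42 − 56.57631)²/56.57631 = 3.7554
  (64 − 77.30924)²/77.30924 = 2.2913
  (69 − 41.11446)²/41.11446 = 18.9131
  (75 − 59.16265)²/59.16265 = 4.2395
  (77 − 80.84337)²/80.84337 = 0.1827
  (31 − 42.99398)²/42.99398 = 3.3459
χ² = 0.0351 + 4.7571 + 7.6780 + 3.7554 + 2.2913 + 18.9131 + 4.2395 + 0.1827 + 3.3459 = 45.198

45.198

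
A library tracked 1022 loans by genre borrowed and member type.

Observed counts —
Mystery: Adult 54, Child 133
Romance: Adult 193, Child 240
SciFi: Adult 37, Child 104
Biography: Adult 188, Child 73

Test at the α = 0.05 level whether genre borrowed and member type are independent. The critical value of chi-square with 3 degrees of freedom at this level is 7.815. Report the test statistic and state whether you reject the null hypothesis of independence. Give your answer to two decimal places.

115.70; reject H₀

Row totals: 187, 433, 141, 261. Column totals: 472, 550. Grand total N = 1022.
Expected counts (row total × column total / N):
  Mystery, Adult: 187×472/1022 = 86.364
  Mystery, Child: 187×550/1022 = 100.636
  Romance, Adult: 433×472/1022 = 199.977
  Romance, Child: 433×550/1022 = 233.023
  SciFi, Adult: 141×472/1022 = 65.119
  SciFi, Child: 141×550/1022 = 75.881
  Biography, Adult: 261×472/1022 = 120.540
  Biography, Child: 261×550/1022 = 140.460
Contributions (O − E)²/E:
  (54 − 86.364)²/86.364 = 12.1281
  (133 − 100.636)²/100.636 = 10.4081
  (193 − 199.977)²/199.977 = 0.2434
  (240 − 233.023)²/233.023 = 0.2089
  (37 − 65.119)²/65.119 = 12.1421
  (104 − 75.881)²/75.881 = 10.4200
  (188 − 120.540)²/120.540 = 37.7539
  (73 − 140.460)²/140.460 = 32.3996
χ² = 12.1281 + 10.4081 + 0.2434 + 0.2089 + 12.1421 + 10.4200 + 37.7539 + 32.3996 = 115.70
df = (4−1)(2−1) = 3. Since 115.70 > 7.815, reject the null hypothesis of independence at α = 0.05.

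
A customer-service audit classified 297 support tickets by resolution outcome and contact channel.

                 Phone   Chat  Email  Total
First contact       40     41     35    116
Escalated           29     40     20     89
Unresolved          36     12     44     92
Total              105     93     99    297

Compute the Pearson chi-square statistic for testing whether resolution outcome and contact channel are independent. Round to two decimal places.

25.57

Grand total N = 297.
Expected counts (row total × column total / N):
  First contact, Phone: 116×105/297 = 41.010
  First contact, Chat: 116×93/297 = 36.323
  First contact, Email: 116×99/297 = 38.667
  Escalated, Phone: 89×105/297 = 31.465
  Escalated, Chat: 89×93/297 = 27.869
  Escalated, Email: 89×99/297 = 29.667
  Unresolved, Phone: 92×105/297 = 32.525
  Unresolved, Chat: 92×93/297 = 28.808
  Unresolved, Email: 92×99/297 = 30.667
Contributions (O − E)²/E:
  (40 − 41.010)²/41.010 = 0.0249
  (41 − 36.323)²/36.323 = 0.6022
  (35 − 38.667)²/38.667 = 0.3478
  (29 − 31.465)²/31.465 = 0.1931
  (40 − 27.869)²/27.869 = 5.2805
  (20 − 29.667)²/29.667 = 3.1500
  (36 − 32.525)²/32.525 = 0.3713
  (12 − 28.808)²/28.808 = 9.8066
  (44 − 30.667)²/30.667 = 5.7967
χ² = 0.0249 + 0.6022 + 0.3478 + 0.1931 + 5.2805 + 3.1500 + 0.3713 + 9.8066 + 5.7967 = 25.57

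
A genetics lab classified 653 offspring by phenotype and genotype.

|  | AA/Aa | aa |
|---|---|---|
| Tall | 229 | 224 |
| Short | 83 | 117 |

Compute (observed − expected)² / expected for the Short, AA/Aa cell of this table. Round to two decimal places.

Row total (Short) = 200; column total (AA/Aa) = 312; N = 653.
Expected count E = 200 × 312 / 653 = 95.559.
Contribution = (O − E)²/E = (83 − 95.559)² / 95.559 = 1.65.

1.65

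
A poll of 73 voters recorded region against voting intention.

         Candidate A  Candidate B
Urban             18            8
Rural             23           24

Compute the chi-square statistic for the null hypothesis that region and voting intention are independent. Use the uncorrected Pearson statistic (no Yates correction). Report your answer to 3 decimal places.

Row totals: 26, 47. Column totals: 41, 32. Grand total N = 73.
Expected counts (row total × column total / N):
  Urban, Candidate A: 26×41/73 = 14.60274
  Urban, Candidate B: 26×32/73 = 11.39726
  Rural, Candidate A: 47×41/73 = 26.39726
  Rural, Candidate B: 47×32/73 = 20.60274
Contributions (O − E)²/E:
  (18 − 14.60274)²/14.60274 = 0.7904
  (8 − 11.39726)²/11.39726 = 1.0126
  (23 − 26.39726)²/26.39726 = 0.4372
  (24 − 20.60274)²/20.60274 = 0.5602
χ² = 0.7904 + 1.0126 + 0.4372 + 0.5602 = 2.800

2.800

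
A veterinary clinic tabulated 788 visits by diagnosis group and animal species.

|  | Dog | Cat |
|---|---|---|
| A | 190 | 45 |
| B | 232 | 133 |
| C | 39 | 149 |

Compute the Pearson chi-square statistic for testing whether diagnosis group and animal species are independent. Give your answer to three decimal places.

Row totals: 235, 365, 188. Column totals: 461, 327. Grand total N = 788.
Expected counts (row total × column total / N):
  A, Dog: 235×461/788 = 137.4810
  A, Cat: 235×327/788 = 97.5190
  B, Dog: 365×461/788 = 213.5343
  B, Cat: 365×327/788 = 151.4657
  C, Dog: 188×461/788 = 109.9848
  C, Cat: 188×327/788 = 78.0152
Contributions (O − E)²/E:
  (190 − 137.4810)²/137.4810 = 20.0627
  (45 − 97.5190)²/97.5190 = 28.2842
  (232 − 213.5343)²/213.5343 = 1.5968
  (133 − 151.4657)²/151.4657 = 2.2512
  (39 − 109.9848)²/109.9848 = 45.8140
  (149 − 78.0152)²/78.0152 = 64.5879
χ² = 20.0627 + 28.2842 + 1.5968 + 2.2512 + 45.8140 + 64.5879 = 162.597

162.597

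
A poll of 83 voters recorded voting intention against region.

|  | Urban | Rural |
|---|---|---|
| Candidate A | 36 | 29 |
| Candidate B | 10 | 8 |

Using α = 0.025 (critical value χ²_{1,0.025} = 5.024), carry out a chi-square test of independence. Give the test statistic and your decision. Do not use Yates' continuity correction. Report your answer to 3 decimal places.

Row totals: 65, 18. Column totals: 46, 37. Grand total N = 83.
Expected counts (row total × column total / N):
  Candidate A, Urban: 65×46/83 = 36.0241
  Candidate A, Rural: 65×37/83 = 28.9759
  Candidate B, Urban: 18×46/83 = 9.9759
  Candidate B, Rural: 18×37/83 = 8.0241
Contributions (O − E)²/E:
  (36 − 36.0241)²/36.0241 = 0.0000
  (29 − 28.9759)²/28.9759 = 0.0000
  (10 − 9.9759)²/9.9759 = 0.0001
  (8 − 8.0241)²/8.0241 = 0.0001
χ² = 0.0000 + 0.0000 + 0.0001 + 0.0001 = 0.000
df = (2−1)(2−1) = 1. Since 0.000 < 5.024, fail to reject the null hypothesis of independence at α = 0.025.

0.000; fail to reject H₀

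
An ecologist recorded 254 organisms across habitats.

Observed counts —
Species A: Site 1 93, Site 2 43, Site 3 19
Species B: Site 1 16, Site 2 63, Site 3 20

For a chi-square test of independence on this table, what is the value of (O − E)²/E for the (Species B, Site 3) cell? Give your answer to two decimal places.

Row total (Species B) = 99; column total (Site 3) = 39; N = 254.
Expected count E = 99 × 39 / 254 = 15.2008.
Contribution = (O − E)²/E = (20 − 15.2008)² / 15.2008 = 1.52.

1.52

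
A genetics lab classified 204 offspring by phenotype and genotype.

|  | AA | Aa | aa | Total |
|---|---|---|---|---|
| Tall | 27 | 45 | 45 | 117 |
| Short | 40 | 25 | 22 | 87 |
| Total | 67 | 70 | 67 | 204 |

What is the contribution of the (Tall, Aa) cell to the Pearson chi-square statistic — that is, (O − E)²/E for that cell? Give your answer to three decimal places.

0.587

Row total (Tall) = 117; column total (Aa) = 70; N = 204.
Expected count E = 117 × 70 / 204 = 40.1471.
Contribution = (O − E)²/E = (45 − 40.1471)² / 40.1471 = 0.587.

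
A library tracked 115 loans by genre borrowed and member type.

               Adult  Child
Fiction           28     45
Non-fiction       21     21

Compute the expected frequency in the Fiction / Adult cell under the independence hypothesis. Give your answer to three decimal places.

Row total (Fiction) = 73; column total (Adult) = 49; grand total N = 115.
Expected count = (row total × column total) / N = 73 × 49 / 115 = 31.104.

31.104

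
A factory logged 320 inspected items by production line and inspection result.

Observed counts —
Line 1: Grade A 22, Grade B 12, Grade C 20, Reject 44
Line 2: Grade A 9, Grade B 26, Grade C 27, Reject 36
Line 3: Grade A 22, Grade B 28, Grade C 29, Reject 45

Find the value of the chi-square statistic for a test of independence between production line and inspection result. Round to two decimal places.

Row totals: 98, 98, 124. Column totals: 53, 66, 76, 125. Grand total N = 320.
Expected counts (row total × column total / N):
  Line 1, Grade A: 98×53/320 = 16.231
  Line 1, Grade B: 98×66/320 = 20.212
  Line 1, Grade C: 98×76/320 = 23.275
  Line 1, Reject: 98×125/320 = 38.281
  Line 2, Grade A: 98×53/320 = 16.231
  Line 2, Grade B: 98×66/320 = 20.212
  Line 2, Grade C: 98×76/320 = 23.275
  Line 2, Reject: 98×125/320 = 38.281
  Line 3, Grade A: 124×53/320 = 20.538
  Line 3, Grade B: 124×66/320 = 25.575
  Line 3, Grade C: 124×76/320 = 29.450
  Line 3, Reject: 124×125/320 = 48.438
Contributions (O − E)²/E:
  (22 − 16.231)²/16.231 = 2.0505
  (12 − 20.212)²/20.212 = 3.3365
  (20 − 23.275)²/23.275 = 0.4608
  (44 − 38.281)²/38.281 = 0.8544
  (9 − 16.231)²/16.231 = 3.2215
  (26 − 20.212)²/20.212 = 1.6575
  (27 − 23.275)²/23.275 = 0.5962
  (36 − 38.281)²/38.281 = 0.1359
  (22 − 20.538)²/20.538 = 0.1041
  (28 − 25.575)²/25.575 = 0.2299
  (29 − 29.450)²/29.450 = 0.0069
  (45 − 48.438)²/48.438 = 0.2440
χ² = 2.0505 + 3.3365 + 0.4608 + 0.8544 + 3.2215 + 1.6575 + 0.5962 + 0.1359 + 0.1041 + 0.2299 + 0.0069 + 0.2440 = 12.90

12.90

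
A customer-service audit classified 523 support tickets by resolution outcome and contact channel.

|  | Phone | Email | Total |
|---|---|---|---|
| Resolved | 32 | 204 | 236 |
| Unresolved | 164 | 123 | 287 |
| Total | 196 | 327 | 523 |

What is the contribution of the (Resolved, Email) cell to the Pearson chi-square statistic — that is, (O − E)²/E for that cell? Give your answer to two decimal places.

21.59

Row total (Resolved) = 236; column total (Email) = 327; N = 523.
Expected count E = 236 × 327 / 523 = 147.556.
Contribution = (O − E)²/E = (204 − 147.556)² / 147.556 = 21.59.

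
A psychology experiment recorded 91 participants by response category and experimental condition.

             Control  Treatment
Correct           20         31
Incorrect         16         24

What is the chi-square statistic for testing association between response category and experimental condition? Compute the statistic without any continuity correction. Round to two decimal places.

Row totals: 51, 40. Column totals: 36, 55. Grand total N = 91.
Expected counts (row total × column total / N):
  Correct, Control: 51×36/91 = 20.176
  Correct, Treatment: 51×55/91 = 30.824
  Incorrect, Control: 40×36/91 = 15.824
  Incorrect, Treatment: 40×55/91 = 24.176
Contributions (O − E)²/E:
  (20 − 20.176)²/20.176 = 0.0015
  (31 − 30.824)²/30.824 = 0.0010
  (16 − 15.824)²/15.824 = 0.0020
  (24 − 24.176)²/24.176 = 0.0013
χ² = 0.0015 + 0.0010 + 0.0020 + 0.0013 = 0.01

0.01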